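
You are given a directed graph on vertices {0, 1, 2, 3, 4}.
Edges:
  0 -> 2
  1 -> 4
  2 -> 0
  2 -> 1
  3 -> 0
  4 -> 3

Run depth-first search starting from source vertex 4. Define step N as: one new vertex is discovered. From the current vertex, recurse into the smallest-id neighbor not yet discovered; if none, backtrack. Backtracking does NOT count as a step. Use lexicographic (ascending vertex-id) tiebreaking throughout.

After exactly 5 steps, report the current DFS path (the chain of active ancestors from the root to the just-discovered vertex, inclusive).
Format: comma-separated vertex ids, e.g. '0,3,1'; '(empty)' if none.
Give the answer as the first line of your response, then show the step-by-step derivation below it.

4,3,0,2,1

step 1: discover 4; path=4; order=4
step 2: discover 3; path=4>3; order=4,3
step 3: discover 0; path=4>3>0; order=4,3,0
step 4: discover 2; path=4>3>0>2; order=4,3,0,2
step 5: discover 1; path=4>3>0>2>1; order=4,3,0,2,1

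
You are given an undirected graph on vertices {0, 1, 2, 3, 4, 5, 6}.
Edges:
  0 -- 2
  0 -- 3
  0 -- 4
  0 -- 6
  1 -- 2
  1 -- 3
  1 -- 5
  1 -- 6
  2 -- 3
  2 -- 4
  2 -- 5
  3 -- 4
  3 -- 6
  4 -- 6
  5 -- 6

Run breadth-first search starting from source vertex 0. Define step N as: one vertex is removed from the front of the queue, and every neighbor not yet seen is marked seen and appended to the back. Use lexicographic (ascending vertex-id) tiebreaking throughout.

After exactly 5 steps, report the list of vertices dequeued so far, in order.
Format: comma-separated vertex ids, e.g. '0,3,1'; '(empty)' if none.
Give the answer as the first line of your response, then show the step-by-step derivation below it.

0,2,3,4,6

step 1: dequeue 0; queue=[2,3,4,6]; order=0
step 2: dequeue 2; queue=[3,4,6,1,5]; order=0,2
step 3: dequeue 3; queue=[4,6,1,5]; order=0,2,3
step 4: dequeue 4; queue=[6,1,5]; order=0,2,3,4
step 5: dequeue 6; queue=[1,5]; order=0,2,3,4,6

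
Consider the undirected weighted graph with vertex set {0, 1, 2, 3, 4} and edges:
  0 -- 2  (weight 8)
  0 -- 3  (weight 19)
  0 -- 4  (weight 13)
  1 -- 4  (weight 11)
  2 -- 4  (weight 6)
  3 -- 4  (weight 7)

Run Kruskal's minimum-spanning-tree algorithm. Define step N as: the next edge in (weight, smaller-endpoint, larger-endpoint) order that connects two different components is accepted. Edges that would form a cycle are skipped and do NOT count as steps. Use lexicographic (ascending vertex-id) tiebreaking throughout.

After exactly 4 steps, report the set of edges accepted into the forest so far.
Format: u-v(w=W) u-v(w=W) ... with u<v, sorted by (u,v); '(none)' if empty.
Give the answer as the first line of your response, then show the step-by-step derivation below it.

0-2(w=8) 1-4(w=11) 2-4(w=6) 3-4(w=7)

step 1: add edge 2-4 (w=6); MST = {2-4(w=6)}
step 2: add edge 3-4 (w=7); MST = {2-4(w=6) 3-4(w=7)}
step 3: add edge 0-2 (w=8); MST = {0-2(w=8) 2-4(w=6) 3-4(w=7)}
step 4: add edge 1-4 (w=11); MST = {0-2(w=8) 1-4(w=11) 2-4(w=6) 3-4(w=7)}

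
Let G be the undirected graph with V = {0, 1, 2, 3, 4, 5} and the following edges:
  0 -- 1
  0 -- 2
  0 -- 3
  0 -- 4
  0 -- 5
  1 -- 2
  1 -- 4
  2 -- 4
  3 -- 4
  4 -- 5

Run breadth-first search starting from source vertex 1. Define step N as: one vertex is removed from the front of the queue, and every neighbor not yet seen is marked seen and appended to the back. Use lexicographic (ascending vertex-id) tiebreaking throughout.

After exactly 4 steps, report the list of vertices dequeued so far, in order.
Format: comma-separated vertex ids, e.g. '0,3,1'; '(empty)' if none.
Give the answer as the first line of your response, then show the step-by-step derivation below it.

1,0,2,4

step 1: dequeue 1; queue=[0,2,4]; order=1
step 2: dequeue 0; queue=[2,4,3,5]; order=1,0
step 3: dequeue 2; queue=[4,3,5]; order=1,0,2
step 4: dequeue 4; queue=[3,5]; order=1,0,2,4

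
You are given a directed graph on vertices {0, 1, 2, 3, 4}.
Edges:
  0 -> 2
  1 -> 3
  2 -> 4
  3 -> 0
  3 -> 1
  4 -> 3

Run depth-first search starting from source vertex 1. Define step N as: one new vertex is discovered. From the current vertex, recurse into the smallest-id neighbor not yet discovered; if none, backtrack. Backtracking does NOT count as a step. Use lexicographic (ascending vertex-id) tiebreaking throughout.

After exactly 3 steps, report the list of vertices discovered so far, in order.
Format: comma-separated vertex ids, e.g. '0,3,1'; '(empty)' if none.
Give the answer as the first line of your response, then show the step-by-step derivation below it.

1,3,0

step 1: discover 1; path=1; order=1
step 2: discover 3; path=1>3; order=1,3
step 3: discover 0; path=1>3>0; order=1,3,0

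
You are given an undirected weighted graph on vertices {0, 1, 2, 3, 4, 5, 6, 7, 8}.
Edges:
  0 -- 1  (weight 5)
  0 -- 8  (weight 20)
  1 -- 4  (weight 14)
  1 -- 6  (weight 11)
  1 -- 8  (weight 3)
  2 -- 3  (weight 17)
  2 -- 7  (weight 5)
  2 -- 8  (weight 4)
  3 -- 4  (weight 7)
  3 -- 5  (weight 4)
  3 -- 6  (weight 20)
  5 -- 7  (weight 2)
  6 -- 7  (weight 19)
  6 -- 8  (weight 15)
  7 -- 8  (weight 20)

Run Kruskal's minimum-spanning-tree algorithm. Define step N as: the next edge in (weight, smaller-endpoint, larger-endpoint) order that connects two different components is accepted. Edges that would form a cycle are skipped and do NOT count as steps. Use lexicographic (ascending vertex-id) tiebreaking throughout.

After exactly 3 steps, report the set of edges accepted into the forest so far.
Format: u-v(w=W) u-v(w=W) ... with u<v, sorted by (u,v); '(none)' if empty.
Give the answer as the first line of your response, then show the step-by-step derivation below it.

1-8(w=3) 2-8(w=4) 5-7(w=2)

step 1: add edge 5-7 (w=2); MST = {5-7(w=2)}
step 2: add edge 1-8 (w=3); MST = {1-8(w=3) 5-7(w=2)}
step 3: add edge 2-8 (w=4); MST = {1-8(w=3) 2-8(w=4) 5-7(w=2)}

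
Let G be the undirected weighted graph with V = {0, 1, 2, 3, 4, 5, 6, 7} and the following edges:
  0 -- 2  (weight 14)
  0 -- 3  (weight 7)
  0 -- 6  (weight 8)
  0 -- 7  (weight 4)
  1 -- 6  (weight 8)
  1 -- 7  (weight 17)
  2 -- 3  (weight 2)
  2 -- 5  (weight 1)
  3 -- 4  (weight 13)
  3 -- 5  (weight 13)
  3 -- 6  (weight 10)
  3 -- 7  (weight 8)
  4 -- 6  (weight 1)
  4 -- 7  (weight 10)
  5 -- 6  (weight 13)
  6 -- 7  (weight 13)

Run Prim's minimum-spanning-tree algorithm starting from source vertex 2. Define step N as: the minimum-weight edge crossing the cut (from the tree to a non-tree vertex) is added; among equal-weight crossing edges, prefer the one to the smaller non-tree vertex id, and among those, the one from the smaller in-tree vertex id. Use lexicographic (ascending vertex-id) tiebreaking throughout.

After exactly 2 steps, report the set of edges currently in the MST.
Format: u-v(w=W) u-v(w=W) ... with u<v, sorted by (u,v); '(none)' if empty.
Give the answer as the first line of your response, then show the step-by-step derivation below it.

2-3(w=2) 2-5(w=1)

step 1: add edge 2-5 (w=1); MST = {2-5(w=1)}
step 2: add edge 2-3 (w=2); MST = {2-3(w=2) 2-5(w=1)}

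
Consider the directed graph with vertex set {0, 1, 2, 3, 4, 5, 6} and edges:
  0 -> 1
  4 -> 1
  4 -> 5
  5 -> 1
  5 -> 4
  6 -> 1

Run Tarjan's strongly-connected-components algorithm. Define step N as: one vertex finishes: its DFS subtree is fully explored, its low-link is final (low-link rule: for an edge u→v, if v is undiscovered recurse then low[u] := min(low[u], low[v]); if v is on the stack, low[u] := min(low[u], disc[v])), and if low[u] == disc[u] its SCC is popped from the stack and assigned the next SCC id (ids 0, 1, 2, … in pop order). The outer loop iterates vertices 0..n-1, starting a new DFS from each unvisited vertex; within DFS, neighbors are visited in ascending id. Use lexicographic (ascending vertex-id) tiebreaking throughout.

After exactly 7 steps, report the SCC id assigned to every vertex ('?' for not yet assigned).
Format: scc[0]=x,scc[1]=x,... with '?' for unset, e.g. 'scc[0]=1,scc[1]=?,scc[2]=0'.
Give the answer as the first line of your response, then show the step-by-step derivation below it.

scc[0]=1,scc[1]=0,scc[2]=2,scc[3]=3,scc[4]=4,scc[5]=4,scc[6]=5

step 1: low=(low[0]=0,low[1]=1,low[2]=?,low[3]=?,low[4]=?,low[5]=?,low[6]=?); scc=(scc[0]=?,scc[1]=0,scc[2]=?,scc[3]=?,scc[4]=?,scc[5]=?,scc[6]=?)
step 2: low=(low[0]=0,low[1]=1,low[2]=?,low[3]=?,low[4]=?,low[5]=?,low[6]=?); scc=(scc[0]=1,scc[1]=0,scc[2]=?,scc[3]=?,scc[4]=?,scc[5]=?,scc[6]=?)
step 3: low=(low[0]=0,low[1]=1,low[2]=2,low[3]=?,low[4]=?,low[5]=?,low[6]=?); scc=(scc[0]=1,scc[1]=0,scc[2]=2,scc[3]=?,scc[4]=?,scc[5]=?,scc[6]=?)
step 4: low=(low[0]=0,low[1]=1,low[2]=2,low[3]=3,low[4]=?,low[5]=?,low[6]=?); scc=(scc[0]=1,scc[1]=0,scc[2]=2,scc[3]=3,scc[4]=?,scc[5]=?,scc[6]=?)
step 5: low=(low[0]=0,low[1]=1,low[2]=2,low[3]=3,low[4]=4,low[5]=4,low[6]=?); scc=(scc[0]=1,scc[1]=0,scc[2]=2,scc[3]=3,scc[4]=?,scc[5]=?,scc[6]=?)
step 6: low=(low[0]=0,low[1]=1,low[2]=2,low[3]=3,low[4]=4,low[5]=4,low[6]=?); scc=(scc[0]=1,scc[1]=0,scc[2]=2,scc[3]=3,scc[4]=4,scc[5]=4,scc[6]=?)
step 7: low=(low[0]=0,low[1]=1,low[2]=2,low[3]=3,low[4]=4,low[5]=4,low[6]=6); scc=(scc[0]=1,scc[1]=0,scc[2]=2,scc[3]=3,scc[4]=4,scc[5]=4,scc[6]=5)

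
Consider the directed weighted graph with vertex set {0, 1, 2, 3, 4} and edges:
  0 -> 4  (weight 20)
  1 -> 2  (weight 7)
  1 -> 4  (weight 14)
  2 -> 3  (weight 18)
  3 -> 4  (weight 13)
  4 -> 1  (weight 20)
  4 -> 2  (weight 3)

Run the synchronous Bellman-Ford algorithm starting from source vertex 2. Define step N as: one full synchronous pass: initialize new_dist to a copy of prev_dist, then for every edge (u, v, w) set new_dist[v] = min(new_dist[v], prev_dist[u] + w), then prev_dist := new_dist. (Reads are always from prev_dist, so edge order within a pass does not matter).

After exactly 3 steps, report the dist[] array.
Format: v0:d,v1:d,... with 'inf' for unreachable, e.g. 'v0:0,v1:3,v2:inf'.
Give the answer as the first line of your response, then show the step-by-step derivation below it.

v0:inf,v1:51,v2:0,v3:18,v4:31

step 1: dist = v0:inf,v1:inf,v2:0,v3:18,v4:inf
step 2: dist = v0:inf,v1:inf,v2:0,v3:18,v4:31
step 3: dist = v0:inf,v1:51,v2:0,v3:18,v4:31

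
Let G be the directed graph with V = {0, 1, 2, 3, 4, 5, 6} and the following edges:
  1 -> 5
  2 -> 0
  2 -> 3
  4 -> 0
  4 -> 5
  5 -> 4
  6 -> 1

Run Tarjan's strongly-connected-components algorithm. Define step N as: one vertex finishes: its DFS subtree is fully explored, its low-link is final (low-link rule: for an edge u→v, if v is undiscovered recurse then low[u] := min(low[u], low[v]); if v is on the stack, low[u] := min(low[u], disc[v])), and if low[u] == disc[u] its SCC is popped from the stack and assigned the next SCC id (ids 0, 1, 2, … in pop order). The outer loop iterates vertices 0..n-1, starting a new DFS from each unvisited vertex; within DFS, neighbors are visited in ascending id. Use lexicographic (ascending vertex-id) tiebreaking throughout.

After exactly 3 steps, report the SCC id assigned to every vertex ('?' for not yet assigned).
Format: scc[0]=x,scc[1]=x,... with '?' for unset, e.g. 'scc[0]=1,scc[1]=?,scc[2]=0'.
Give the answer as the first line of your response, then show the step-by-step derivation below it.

scc[0]=0,scc[1]=?,scc[2]=?,scc[3]=?,scc[4]=1,scc[5]=1,scc[6]=?

step 1: low=(low[0]=0,low[1]=?,low[2]=?,low[3]=?,low[4]=?,low[5]=?,low[6]=?); scc=(scc[0]=0,scc[1]=?,scc[2]=?,scc[3]=?,scc[4]=?,scc[5]=?,scc[6]=?)
step 2: low=(low[0]=0,low[1]=1,low[2]=?,low[3]=?,low[4]=2,low[5]=2,low[6]=?); scc=(scc[0]=0,scc[1]=?,scc[2]=?,scc[3]=?,scc[4]=?,scc[5]=?,scc[6]=?)
step 3: low=(low[0]=0,low[1]=1,low[2]=?,low[3]=?,low[4]=2,low[5]=2,low[6]=?); scc=(scc[0]=0,scc[1]=?,scc[2]=?,scc[3]=?,scc[4]=1,scc[5]=1,scc[6]=?)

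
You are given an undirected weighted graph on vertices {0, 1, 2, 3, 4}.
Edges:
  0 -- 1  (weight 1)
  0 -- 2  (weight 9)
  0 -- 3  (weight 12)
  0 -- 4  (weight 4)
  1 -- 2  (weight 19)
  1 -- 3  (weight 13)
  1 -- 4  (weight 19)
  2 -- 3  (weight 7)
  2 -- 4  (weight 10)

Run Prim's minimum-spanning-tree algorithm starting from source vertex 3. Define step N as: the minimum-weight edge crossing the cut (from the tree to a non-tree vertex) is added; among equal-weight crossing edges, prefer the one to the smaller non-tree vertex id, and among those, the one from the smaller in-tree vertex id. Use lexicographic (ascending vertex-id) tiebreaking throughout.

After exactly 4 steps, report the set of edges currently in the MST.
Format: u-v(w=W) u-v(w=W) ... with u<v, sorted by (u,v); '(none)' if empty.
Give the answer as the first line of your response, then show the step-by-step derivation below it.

0-1(w=1) 0-2(w=9) 0-4(w=4) 2-3(w=7)

step 1: add edge 2-3 (w=7); MST = {2-3(w=7)}
step 2: add edge 0-2 (w=9); MST = {0-2(w=9) 2-3(w=7)}
step 3: add edge 0-1 (w=1); MST = {0-1(w=1) 0-2(w=9) 2-3(w=7)}
step 4: add edge 0-4 (w=4); MST = {0-1(w=1) 0-2(w=9) 0-4(w=4) 2-3(w=7)}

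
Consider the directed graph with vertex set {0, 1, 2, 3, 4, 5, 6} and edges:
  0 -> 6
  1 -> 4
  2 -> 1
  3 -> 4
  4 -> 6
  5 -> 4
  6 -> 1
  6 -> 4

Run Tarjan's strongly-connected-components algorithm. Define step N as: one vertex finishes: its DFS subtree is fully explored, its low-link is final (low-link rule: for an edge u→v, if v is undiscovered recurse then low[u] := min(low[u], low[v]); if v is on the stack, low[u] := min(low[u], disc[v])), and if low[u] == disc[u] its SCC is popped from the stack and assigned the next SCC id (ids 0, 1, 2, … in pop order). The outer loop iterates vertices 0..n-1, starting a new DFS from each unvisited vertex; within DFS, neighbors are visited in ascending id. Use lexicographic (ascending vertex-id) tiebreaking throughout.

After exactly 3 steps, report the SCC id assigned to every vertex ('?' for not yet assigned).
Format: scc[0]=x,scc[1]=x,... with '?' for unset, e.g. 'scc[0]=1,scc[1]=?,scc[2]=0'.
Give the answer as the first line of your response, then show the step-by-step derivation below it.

scc[0]=?,scc[1]=0,scc[2]=?,scc[3]=?,scc[4]=0,scc[5]=?,scc[6]=0

step 1: low=(low[0]=0,low[1]=2,low[2]=?,low[3]=?,low[4]=1,low[5]=?,low[6]=1); scc=(scc[0]=?,scc[1]=?,scc[2]=?,scc[3]=?,scc[4]=?,scc[5]=?,scc[6]=?)
step 2: low=(low[0]=0,low[1]=1,low[2]=?,low[3]=?,low[4]=1,low[5]=?,low[6]=1); scc=(scc[0]=?,scc[1]=?,scc[2]=?,scc[3]=?,scc[4]=?,scc[5]=?,scc[6]=?)
step 3: low=(low[0]=0,low[1]=1,low[2]=?,low[3]=?,low[4]=1,low[5]=?,low[6]=1); scc=(scc[0]=?,scc[1]=0,scc[2]=?,scc[3]=?,scc[4]=0,scc[5]=?,scc[6]=0)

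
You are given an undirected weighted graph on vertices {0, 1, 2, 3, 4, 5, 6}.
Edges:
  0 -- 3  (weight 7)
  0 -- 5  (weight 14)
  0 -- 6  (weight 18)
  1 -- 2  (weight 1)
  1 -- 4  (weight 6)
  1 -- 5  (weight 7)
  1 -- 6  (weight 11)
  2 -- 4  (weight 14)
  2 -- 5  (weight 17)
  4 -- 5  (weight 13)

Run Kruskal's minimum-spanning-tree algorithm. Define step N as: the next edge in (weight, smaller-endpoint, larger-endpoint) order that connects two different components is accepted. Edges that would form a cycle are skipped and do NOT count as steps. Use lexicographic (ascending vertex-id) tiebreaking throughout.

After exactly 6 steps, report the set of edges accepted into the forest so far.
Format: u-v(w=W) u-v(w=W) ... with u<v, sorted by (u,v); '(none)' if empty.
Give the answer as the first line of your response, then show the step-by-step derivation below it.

0-3(w=7) 0-5(w=14) 1-2(w=1) 1-4(w=6) 1-5(w=7) 1-6(w=11)

step 1: add edge 1-2 (w=1); MST = {1-2(w=1)}
step 2: add edge 1-4 (w=6); MST = {1-2(w=1) 1-4(w=6)}
step 3: add edge 0-3 (w=7); MST = {0-3(w=7) 1-2(w=1) 1-4(w=6)}
step 4: add edge 1-5 (w=7); MST = {0-3(w=7) 1-2(w=1) 1-4(w=6) 1-5(w=7)}
step 5: add edge 1-6 (w=11); MST = {0-3(w=7) 1-2(w=1) 1-4(w=6) 1-5(w=7) 1-6(w=11)}
step 6: add edge 0-5 (w=14); MST = {0-3(w=7) 0-5(w=14) 1-2(w=1) 1-4(w=6) 1-5(w=7) 1-6(w=11)}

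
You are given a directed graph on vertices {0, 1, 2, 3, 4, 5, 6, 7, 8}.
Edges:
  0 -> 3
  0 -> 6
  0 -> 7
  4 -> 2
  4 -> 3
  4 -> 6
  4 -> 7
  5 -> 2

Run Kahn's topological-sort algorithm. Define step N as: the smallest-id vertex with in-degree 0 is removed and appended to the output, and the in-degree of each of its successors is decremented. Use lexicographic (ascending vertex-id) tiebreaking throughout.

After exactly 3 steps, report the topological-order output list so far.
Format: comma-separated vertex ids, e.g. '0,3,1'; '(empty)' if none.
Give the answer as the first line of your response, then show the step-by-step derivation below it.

0,1,4

step 1: output 0; order=[0]; indeg=(0,0,2,1,0,0,1,1,0)
step 2: output 1; order=[0,1]; indeg=(0,0,2,1,0,0,1,1,0)
step 3: output 4; order=[0,1,4]; indeg=(0,0,1,0,0,0,0,0,0)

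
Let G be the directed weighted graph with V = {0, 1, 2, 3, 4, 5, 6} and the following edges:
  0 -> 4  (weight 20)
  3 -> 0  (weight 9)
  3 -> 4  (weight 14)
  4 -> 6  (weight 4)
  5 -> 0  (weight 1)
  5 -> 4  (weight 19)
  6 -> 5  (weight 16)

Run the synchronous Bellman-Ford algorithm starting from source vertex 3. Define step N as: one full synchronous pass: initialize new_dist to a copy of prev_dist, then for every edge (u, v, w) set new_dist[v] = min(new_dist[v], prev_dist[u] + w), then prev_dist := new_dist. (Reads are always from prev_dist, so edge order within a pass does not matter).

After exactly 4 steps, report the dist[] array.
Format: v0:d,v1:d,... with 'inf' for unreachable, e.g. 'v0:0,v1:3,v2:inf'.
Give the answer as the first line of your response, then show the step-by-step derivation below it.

v0:9,v1:inf,v2:inf,v3:0,v4:14,v5:34,v6:18

step 1: dist = v0:9,v1:inf,v2:inf,v3:0,v4:14,v5:inf,v6:inf
step 2: dist = v0:9,v1:inf,v2:inf,v3:0,v4:14,v5:inf,v6:18
step 3: dist = v0:9,v1:inf,v2:inf,v3:0,v4:14,v5:34,v6:18
step 4: dist = v0:9,v1:inf,v2:inf,v3:0,v4:14,v5:34,v6:18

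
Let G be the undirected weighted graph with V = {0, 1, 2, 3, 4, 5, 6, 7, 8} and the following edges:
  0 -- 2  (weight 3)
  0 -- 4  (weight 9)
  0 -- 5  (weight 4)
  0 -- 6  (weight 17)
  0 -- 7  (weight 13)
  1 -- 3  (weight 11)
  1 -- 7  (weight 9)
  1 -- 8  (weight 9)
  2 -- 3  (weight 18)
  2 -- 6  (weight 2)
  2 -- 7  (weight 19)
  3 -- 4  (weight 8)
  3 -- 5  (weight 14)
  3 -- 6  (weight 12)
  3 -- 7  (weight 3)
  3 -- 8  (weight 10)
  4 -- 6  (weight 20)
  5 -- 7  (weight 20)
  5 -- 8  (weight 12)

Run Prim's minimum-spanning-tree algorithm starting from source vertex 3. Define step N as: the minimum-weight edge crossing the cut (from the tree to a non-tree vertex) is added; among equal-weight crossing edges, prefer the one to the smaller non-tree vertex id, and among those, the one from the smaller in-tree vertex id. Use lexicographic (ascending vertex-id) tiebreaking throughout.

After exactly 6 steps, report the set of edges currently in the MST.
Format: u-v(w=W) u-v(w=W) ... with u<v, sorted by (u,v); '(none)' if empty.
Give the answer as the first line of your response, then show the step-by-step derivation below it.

0-2(w=3) 0-4(w=9) 0-5(w=4) 2-6(w=2) 3-4(w=8) 3-7(w=3)

step 1: add edge 3-7 (w=3); MST = {3-7(w=3)}
step 2: add edge 3-4 (w=8); MST = {3-4(w=8) 3-7(w=3)}
step 3: add edge 0-4 (w=9); MST = {0-4(w=9) 3-4(w=8) 3-7(w=3)}
step 4: add edge 0-2 (w=3); MST = {0-2(w=3) 0-4(w=9) 3-4(w=8) 3-7(w=3)}
step 5: add edge 2-6 (w=2); MST = {0-2(w=3) 0-4(w=9) 2-6(w=2) 3-4(w=8) 3-7(w=3)}
step 6: add edge 0-5 (w=4); MST = {0-2(w=3) 0-4(w=9) 0-5(w=4) 2-6(w=2) 3-4(w=8) 3-7(w=3)}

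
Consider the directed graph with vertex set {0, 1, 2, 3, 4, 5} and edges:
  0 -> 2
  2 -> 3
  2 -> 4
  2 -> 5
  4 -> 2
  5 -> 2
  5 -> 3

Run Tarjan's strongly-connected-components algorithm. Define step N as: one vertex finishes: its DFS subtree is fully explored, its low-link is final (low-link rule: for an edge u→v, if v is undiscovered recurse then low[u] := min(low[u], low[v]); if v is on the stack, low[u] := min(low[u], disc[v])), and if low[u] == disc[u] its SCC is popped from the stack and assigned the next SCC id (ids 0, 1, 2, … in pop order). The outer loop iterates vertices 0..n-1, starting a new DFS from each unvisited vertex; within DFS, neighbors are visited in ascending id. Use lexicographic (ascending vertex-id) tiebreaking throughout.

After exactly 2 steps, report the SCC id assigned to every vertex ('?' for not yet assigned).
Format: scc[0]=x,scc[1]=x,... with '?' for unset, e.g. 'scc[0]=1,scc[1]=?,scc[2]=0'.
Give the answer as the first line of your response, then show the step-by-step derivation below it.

scc[0]=?,scc[1]=?,scc[2]=?,scc[3]=0,scc[4]=?,scc[5]=?

step 1: low=(low[0]=0,low[1]=?,low[2]=1,low[3]=2,low[4]=?,low[5]=?); scc=(scc[0]=?,scc[1]=?,scc[2]=?,scc[3]=0,scc[4]=?,scc[5]=?)
step 2: low=(low[0]=0,low[1]=?,low[2]=1,low[3]=2,low[4]=1,low[5]=?); scc=(scc[0]=?,scc[1]=?,scc[2]=?,scc[3]=0,scc[4]=?,scc[5]=?)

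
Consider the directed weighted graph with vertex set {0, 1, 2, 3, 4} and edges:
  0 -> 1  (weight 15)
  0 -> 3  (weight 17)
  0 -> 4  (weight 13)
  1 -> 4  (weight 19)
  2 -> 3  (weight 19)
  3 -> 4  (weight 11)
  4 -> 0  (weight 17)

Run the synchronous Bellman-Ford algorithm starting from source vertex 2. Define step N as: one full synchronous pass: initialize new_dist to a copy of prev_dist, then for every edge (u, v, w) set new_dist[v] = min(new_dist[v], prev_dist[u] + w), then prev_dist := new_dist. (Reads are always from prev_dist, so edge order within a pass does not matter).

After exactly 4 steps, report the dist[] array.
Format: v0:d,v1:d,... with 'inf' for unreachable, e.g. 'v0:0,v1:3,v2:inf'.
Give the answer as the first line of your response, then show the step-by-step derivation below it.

v0:47,v1:62,v2:0,v3:19,v4:30

step 1: dist = v0:inf,v1:inf,v2:0,v3:19,v4:inf
step 2: dist = v0:inf,v1:inf,v2:0,v3:19,v4:30
step 3: dist = v0:47,v1:inf,v2:0,v3:19,v4:30
step 4: dist = v0:47,v1:62,v2:0,v3:19,v4:30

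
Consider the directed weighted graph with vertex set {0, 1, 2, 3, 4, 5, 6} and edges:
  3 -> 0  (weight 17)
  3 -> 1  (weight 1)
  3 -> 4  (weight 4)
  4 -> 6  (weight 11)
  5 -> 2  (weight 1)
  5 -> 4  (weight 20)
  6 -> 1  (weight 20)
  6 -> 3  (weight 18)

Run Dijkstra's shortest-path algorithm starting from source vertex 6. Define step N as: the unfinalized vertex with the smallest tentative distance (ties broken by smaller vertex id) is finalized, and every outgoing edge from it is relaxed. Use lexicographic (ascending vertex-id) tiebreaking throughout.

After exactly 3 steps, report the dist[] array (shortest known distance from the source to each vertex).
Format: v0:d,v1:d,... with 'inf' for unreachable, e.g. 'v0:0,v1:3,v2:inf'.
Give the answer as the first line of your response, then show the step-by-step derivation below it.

v0:35,v1:19,v2:inf,v3:18,v4:22,v5:inf,v6:0

step 1: dist = v0:inf,v1:20,v2:inf,v3:18,v4:inf,v5:inf,v6:0
step 2: dist = v0:35,v1:19,v2:inf,v3:18,v4:22,v5:inf,v6:0
step 3: dist = v0:35,v1:19,v2:inf,v3:18,v4:22,v5:inf,v6:0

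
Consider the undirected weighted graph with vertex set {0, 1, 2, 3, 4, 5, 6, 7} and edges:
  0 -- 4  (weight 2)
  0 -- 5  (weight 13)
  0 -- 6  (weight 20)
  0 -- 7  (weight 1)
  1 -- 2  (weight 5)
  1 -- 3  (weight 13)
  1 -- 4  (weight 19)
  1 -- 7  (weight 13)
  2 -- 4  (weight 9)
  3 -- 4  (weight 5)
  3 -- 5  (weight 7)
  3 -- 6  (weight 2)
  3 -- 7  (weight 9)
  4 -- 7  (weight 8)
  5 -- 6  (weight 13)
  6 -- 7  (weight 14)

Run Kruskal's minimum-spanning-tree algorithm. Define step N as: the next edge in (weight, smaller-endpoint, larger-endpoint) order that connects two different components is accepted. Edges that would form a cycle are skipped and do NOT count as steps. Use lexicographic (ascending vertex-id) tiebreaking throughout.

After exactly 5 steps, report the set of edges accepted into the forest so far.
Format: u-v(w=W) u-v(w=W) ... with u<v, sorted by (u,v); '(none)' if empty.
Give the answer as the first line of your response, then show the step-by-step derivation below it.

0-4(w=2) 0-7(w=1) 1-2(w=5) 3-4(w=5) 3-6(w=2)

step 1: add edge 0-7 (w=1); MST = {0-7(w=1)}
step 2: add edge 0-4 (w=2); MST = {0-4(w=2) 0-7(w=1)}
step 3: add edge 3-6 (w=2); MST = {0-4(w=2) 0-7(w=1) 3-6(w=2)}
step 4: add edge 1-2 (w=5); MST = {0-4(w=2) 0-7(w=1) 1-2(w=5) 3-6(w=2)}
step 5: add edge 3-4 (w=5); MST = {0-4(w=2) 0-7(w=1) 1-2(w=5) 3-4(w=5) 3-6(w=2)}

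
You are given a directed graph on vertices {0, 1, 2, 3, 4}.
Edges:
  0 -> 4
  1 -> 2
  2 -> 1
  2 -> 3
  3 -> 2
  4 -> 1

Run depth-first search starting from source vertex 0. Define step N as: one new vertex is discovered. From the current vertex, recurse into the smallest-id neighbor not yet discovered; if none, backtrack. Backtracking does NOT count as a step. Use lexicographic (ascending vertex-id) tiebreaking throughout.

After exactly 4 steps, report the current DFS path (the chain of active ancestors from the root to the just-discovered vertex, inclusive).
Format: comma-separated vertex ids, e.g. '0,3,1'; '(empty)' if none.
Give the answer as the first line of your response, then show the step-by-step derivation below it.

0,4,1,2

step 1: discover 0; path=0; order=0
step 2: discover 4; path=0>4; order=0,4
step 3: discover 1; path=0>4>1; order=0,4,1
step 4: discover 2; path=0>4>1>2; order=0,4,1,2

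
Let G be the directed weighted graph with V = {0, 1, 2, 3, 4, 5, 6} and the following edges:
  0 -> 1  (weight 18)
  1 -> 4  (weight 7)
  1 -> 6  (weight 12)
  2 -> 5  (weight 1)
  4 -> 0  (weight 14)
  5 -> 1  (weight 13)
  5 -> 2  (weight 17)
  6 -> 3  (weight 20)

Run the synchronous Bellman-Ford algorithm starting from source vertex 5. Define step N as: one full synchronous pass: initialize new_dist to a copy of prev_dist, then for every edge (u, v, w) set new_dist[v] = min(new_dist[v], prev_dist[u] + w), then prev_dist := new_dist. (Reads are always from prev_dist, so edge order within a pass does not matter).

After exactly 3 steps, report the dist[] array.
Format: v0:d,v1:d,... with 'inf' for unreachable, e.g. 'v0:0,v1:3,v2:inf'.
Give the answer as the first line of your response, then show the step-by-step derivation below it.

v0:34,v1:13,v2:17,v3:45,v4:20,v5:0,v6:25

step 1: dist = v0:inf,v1:13,v2:17,v3:inf,v4:inf,v5:0,v6:inf
step 2: dist = v0:inf,v1:13,v2:17,v3:inf,v4:20,v5:0,v6:25
step 3: dist = v0:34,v1:13,v2:17,v3:45,v4:20,v5:0,v6:25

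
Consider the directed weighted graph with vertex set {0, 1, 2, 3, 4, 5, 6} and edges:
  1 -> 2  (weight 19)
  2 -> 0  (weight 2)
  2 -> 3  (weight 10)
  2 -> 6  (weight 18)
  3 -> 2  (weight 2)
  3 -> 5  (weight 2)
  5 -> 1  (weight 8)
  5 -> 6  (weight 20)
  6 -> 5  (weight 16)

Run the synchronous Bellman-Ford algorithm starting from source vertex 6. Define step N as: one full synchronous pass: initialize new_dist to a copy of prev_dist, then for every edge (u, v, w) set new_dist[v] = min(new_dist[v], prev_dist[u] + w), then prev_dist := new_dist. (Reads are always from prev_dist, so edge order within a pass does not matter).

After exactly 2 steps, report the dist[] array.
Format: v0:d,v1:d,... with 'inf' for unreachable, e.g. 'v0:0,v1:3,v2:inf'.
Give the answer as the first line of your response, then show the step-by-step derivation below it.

v0:inf,v1:24,v2:inf,v3:inf,v4:inf,v5:16,v6:0

step 1: dist = v0:inf,v1:inf,v2:inf,v3:inf,v4:inf,v5:16,v6:0
step 2: dist = v0:inf,v1:24,v2:inf,v3:inf,v4:inf,v5:16,v6:0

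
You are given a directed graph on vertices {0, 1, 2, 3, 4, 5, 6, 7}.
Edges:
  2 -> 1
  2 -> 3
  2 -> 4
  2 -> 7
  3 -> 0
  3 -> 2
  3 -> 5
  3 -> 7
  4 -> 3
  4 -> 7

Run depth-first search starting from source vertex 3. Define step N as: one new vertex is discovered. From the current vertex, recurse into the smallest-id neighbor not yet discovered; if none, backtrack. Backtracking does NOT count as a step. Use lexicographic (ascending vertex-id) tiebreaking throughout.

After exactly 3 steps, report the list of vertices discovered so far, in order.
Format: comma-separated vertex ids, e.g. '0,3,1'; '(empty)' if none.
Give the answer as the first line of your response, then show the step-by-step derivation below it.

3,0,2

step 1: discover 3; path=3; order=3
step 2: discover 0; path=3>0; order=3,0
step 3: discover 2; path=3>2; order=3,0,2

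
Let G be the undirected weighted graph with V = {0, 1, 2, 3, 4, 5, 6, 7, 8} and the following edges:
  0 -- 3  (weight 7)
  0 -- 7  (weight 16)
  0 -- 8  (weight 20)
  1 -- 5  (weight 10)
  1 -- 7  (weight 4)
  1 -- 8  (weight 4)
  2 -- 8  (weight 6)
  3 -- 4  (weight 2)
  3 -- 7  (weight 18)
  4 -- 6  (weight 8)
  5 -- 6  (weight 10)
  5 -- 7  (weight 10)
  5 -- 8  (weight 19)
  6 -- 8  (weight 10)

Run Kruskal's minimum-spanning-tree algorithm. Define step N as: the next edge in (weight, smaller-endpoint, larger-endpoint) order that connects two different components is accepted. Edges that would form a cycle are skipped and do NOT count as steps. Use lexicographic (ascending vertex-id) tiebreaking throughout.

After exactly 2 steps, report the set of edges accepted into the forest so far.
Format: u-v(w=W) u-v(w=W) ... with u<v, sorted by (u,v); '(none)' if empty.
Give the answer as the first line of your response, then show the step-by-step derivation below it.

1-7(w=4) 3-4(w=2)

step 1: add edge 3-4 (w=2); MST = {3-4(w=2)}
step 2: add edge 1-7 (w=4); MST = {1-7(w=4) 3-4(w=2)}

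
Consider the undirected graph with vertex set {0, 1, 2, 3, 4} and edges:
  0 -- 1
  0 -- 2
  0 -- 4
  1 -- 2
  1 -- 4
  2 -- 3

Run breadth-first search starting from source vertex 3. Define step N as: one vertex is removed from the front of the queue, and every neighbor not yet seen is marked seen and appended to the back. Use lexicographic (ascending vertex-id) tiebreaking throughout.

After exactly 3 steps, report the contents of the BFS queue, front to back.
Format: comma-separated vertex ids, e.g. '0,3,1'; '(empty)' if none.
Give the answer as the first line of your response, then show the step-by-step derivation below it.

1,4

step 1: dequeue 3; queue=[2]; order=3
step 2: dequeue 2; queue=[0,1]; order=3,2
step 3: dequeue 0; queue=[1,4]; order=3,2,0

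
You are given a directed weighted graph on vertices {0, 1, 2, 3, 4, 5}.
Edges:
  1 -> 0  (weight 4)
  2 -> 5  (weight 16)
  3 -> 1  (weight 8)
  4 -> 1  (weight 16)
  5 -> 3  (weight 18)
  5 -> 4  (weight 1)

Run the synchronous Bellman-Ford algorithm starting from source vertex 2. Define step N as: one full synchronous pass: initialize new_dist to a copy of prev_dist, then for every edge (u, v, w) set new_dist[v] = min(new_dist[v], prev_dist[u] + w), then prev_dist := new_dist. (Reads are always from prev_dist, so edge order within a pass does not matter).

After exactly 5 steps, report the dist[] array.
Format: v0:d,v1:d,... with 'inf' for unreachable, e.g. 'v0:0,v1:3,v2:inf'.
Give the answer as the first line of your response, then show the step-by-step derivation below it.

v0:37,v1:33,v2:0,v3:34,v4:17,v5:16

step 1: dist = v0:inf,v1:inf,v2:0,v3:inf,v4:inf,v5:16
step 2: dist = v0:inf,v1:inf,v2:0,v3:34,v4:17,v5:16
step 3: dist = v0:inf,v1:33,v2:0,v3:34,v4:17,v5:16
step 4: dist = v0:37,v1:33,v2:0,v3:34,v4:17,v5:16
step 5: dist = v0:37,v1:33,v2:0,v3:34,v4:17,v5:16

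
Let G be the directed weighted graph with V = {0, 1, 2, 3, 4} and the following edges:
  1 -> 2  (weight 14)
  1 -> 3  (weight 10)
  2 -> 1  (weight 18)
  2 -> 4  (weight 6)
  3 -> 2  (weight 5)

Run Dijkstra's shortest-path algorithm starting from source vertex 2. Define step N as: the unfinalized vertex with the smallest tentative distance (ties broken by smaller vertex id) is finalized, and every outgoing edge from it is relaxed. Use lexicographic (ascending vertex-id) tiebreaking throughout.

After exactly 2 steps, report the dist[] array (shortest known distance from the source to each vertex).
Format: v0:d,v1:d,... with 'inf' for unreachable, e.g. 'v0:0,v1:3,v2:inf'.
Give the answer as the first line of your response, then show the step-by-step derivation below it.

v0:inf,v1:18,v2:0,v3:inf,v4:6

step 1: dist = v0:inf,v1:18,v2:0,v3:inf,v4:6
step 2: dist = v0:inf,v1:18,v2:0,v3:inf,v4:6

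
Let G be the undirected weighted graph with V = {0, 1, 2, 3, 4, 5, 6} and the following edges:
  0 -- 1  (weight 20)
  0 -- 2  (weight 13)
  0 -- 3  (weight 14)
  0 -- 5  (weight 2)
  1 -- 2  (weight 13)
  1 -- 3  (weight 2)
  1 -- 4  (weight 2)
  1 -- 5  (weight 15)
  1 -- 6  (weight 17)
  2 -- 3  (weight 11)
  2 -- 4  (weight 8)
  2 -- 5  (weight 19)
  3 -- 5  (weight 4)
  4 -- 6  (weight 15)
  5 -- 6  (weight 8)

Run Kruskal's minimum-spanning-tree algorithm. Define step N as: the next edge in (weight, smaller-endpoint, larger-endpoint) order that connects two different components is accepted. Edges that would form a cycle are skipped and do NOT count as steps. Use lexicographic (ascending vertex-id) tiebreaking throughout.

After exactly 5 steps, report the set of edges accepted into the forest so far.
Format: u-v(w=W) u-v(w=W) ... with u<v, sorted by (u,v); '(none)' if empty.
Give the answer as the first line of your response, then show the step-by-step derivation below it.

0-5(w=2) 1-3(w=2) 1-4(w=2) 2-4(w=8) 3-5(w=4)

step 1: add edge 0-5 (w=2); MST = {0-5(w=2)}
step 2: add edge 1-3 (w=2); MST = {0-5(w=2) 1-3(w=2)}
step 3: add edge 1-4 (w=2); MST = {0-5(w=2) 1-3(w=2) 1-4(w=2)}
step 4: add edge 3-5 (w=4); MST = {0-5(w=2) 1-3(w=2) 1-4(w=2) 3-5(w=4)}
step 5: add edge 2-4 (w=8); MST = {0-5(w=2) 1-3(w=2) 1-4(w=2) 2-4(w=8) 3-5(w=4)}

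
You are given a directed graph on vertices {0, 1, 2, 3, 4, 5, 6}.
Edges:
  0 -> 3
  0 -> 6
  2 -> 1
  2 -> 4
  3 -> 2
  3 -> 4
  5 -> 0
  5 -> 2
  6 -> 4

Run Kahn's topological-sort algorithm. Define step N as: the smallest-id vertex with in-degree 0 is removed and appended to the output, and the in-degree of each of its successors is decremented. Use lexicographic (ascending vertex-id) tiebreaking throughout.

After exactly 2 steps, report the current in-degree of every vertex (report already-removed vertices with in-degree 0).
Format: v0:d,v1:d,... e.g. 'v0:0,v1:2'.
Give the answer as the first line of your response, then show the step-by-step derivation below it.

v0:0,v1:1,v2:1,v3:0,v4:3,v5:0,v6:0

step 1: output 5; order=[5]; indeg=(0,1,1,1,3,0,1)
step 2: output 0; order=[5,0]; indeg=(0,1,1,0,3,0,0)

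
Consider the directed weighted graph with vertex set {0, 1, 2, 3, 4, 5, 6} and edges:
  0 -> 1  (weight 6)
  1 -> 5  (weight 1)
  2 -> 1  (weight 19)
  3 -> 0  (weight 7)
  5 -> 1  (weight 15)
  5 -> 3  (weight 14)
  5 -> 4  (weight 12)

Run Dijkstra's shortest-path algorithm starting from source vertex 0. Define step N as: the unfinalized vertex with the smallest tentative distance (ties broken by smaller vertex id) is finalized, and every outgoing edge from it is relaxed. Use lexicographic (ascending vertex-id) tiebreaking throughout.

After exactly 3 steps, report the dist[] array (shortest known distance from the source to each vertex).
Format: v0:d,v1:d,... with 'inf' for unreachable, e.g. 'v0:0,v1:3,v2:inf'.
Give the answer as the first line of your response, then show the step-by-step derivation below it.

v0:0,v1:6,v2:inf,v3:21,v4:19,v5:7,v6:inf

step 1: dist = v0:0,v1:6,v2:inf,v3:inf,v4:inf,v5:inf,v6:inf
step 2: dist = v0:0,v1:6,v2:inf,v3:inf,v4:inf,v5:7,v6:inf
step 3: dist = v0:0,v1:6,v2:inf,v3:21,v4:19,v5:7,v6:inf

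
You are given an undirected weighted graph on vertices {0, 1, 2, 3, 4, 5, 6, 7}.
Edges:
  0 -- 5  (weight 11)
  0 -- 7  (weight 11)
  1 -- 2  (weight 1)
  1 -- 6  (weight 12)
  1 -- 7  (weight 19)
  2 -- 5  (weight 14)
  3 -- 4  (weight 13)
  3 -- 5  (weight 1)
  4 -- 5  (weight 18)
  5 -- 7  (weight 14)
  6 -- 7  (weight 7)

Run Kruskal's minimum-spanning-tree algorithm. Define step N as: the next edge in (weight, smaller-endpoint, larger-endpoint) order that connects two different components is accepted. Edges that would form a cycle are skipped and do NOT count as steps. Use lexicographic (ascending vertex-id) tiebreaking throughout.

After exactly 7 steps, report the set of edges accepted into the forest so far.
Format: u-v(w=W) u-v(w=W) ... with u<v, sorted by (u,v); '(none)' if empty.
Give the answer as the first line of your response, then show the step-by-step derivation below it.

0-5(w=11) 0-7(w=11) 1-2(w=1) 1-6(w=12) 3-4(w=13) 3-5(w=1) 6-7(w=7)

step 1: add edge 1-2 (w=1); MST = {1-2(w=1)}
step 2: add edge 3-5 (w=1); MST = {1-2(w=1) 3-5(w=1)}
step 3: add edge 6-7 (w=7); MST = {1-2(w=1) 3-5(w=1) 6-7(w=7)}
step 4: add edge 0-5 (w=11); MST = {0-5(w=11) 1-2(w=1) 3-5(w=1) 6-7(w=7)}
step 5: add edge 0-7 (w=11); MST = {0-5(w=11) 0-7(w=11) 1-2(w=1) 3-5(w=1) 6-7(w=7)}
step 6: add edge 1-6 (w=12); MST = {0-5(w=11) 0-7(w=11) 1-2(w=1) 1-6(w=12) 3-5(w=1) 6-7(w=7)}
step 7: add edge 3-4 (w=13); MST = {0-5(w=11) 0-7(w=11) 1-2(w=1) 1-6(w=12) 3-4(w=13) 3-5(w=1) 6-7(w=7)}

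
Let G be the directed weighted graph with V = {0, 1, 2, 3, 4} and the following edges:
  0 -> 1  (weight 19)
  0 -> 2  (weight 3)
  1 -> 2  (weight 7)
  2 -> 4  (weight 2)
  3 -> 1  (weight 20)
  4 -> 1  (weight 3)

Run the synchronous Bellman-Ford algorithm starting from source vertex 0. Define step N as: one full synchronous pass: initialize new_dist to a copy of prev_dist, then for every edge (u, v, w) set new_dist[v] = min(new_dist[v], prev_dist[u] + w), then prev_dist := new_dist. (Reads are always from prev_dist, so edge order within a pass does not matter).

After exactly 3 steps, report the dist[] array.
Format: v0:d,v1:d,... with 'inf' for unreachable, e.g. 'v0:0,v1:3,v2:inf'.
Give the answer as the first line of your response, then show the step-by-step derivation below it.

v0:0,v1:8,v2:3,v3:inf,v4:5

step 1: dist = v0:0,v1:19,v2:3,v3:inf,v4:inf
step 2: dist = v0:0,v1:19,v2:3,v3:inf,v4:5
step 3: dist = v0:0,v1:8,v2:3,v3:inf,v4:5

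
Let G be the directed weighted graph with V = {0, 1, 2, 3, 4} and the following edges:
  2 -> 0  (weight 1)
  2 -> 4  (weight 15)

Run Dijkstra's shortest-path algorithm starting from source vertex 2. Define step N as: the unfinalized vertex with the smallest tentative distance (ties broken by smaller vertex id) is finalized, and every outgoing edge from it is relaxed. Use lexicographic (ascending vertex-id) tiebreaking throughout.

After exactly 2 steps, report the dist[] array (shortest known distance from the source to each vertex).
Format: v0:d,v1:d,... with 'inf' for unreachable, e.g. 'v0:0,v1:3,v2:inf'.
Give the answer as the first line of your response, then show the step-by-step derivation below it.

v0:1,v1:inf,v2:0,v3:inf,v4:15

step 1: dist = v0:1,v1:inf,v2:0,v3:inf,v4:15
step 2: dist = v0:1,v1:inf,v2:0,v3:inf,v4:15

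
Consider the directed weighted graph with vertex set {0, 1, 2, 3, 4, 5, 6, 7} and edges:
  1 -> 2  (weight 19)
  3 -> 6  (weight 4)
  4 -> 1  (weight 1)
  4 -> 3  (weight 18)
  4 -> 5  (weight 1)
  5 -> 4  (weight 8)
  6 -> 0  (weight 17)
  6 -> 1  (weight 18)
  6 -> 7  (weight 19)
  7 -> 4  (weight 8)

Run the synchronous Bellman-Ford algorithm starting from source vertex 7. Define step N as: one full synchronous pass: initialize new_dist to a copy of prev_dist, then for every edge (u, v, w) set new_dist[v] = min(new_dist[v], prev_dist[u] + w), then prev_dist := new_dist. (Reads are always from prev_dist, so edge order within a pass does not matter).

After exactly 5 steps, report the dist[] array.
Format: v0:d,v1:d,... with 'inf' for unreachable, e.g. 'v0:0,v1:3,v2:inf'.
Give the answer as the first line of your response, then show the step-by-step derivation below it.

v0:47,v1:9,v2:28,v3:26,v4:8,v5:9,v6:30,v7:0

step 1: dist = v0:inf,v1:inf,v2:inf,v3:inf,v4:8,v5:inf,v6:inf,v7:0
step 2: dist = v0:inf,v1:9,v2:inf,v3:26,v4:8,v5:9,v6:inf,v7:0
step 3: dist = v0:inf,v1:9,v2:28,v3:26,v4:8,v5:9,v6:30,v7:0
step 4: dist = v0:47,v1:9,v2:28,v3:26,v4:8,v5:9,v6:30,v7:0
step 5: dist = v0:47,v1:9,v2:28,v3:26,v4:8,v5:9,v6:30,v7:0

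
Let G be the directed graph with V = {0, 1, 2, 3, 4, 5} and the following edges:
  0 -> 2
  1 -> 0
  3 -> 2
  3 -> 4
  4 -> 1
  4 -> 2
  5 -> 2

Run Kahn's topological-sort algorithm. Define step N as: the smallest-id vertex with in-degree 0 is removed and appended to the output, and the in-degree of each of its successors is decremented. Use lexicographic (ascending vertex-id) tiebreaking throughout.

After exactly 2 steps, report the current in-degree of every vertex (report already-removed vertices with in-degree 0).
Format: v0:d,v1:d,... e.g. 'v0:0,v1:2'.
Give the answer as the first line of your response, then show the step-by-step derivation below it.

v0:1,v1:0,v2:2,v3:0,v4:0,v5:0

step 1: output 3; order=[3]; indeg=(1,1,3,0,0,0)
step 2: output 4; order=[3,4]; indeg=(1,0,2,0,0,0)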